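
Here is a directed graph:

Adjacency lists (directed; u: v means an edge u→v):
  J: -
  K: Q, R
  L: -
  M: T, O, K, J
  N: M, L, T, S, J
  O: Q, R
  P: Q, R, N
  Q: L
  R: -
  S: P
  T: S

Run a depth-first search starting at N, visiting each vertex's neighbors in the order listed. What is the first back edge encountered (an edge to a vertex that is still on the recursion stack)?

P->N

DFS from N (visiting each vertex's neighbors in the order listed); mark gray on enter, black on exit:
N gray
  M gray
    T gray
      S gray
        P gray
          Q gray
            L gray
            L black
          Q black
          R gray
          R black
          P→N: N is gray → back edge
First back edge: P → N.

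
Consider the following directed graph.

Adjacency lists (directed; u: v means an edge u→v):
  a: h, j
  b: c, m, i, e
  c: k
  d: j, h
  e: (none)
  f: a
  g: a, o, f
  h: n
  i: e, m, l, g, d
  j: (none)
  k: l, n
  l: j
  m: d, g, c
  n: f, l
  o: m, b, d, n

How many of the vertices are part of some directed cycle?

A vertex is on a directed cycle iff it belongs to a strongly connected component of size ≥ 2 (or has a self-loop).
The vertices on cycles are {a, b, f, g, h, i, m, n, o} — 9 in total.

9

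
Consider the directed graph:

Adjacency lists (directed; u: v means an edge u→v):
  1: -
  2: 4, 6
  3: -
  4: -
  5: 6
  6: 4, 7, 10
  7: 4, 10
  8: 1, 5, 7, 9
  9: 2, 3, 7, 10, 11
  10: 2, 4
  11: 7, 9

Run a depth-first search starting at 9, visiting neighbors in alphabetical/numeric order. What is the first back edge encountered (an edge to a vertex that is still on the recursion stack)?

10→2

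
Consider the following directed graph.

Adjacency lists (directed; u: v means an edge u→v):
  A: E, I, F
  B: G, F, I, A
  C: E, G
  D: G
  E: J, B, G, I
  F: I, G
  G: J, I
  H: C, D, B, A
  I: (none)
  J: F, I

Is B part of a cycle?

Yes

B is on a cycle iff B can reach itself via ≥1 edge.
B → A → E → B — yes.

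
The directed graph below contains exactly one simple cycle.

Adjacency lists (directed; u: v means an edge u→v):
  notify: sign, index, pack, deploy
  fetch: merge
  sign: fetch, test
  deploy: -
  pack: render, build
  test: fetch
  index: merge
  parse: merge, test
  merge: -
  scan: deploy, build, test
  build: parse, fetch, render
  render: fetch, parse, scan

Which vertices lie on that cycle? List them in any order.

DFS with gray/black marking from build:
build gray
  parse gray
    merge gray
    merge black
    test gray
      fetch gray
        fetch→merge: merge black — skip
      fetch black
    test black
  parse black
  build→fetch: fetch black — skip
  render gray
    render→fetch: fetch black — skip
    render→parse: parse black — skip
    scan gray
      deploy gray
      deploy black
      scan→build: build is gray → back edge
Back edge closes the cycle build → render → scan → build; its vertices are {scan, build, render}.

scan, build, render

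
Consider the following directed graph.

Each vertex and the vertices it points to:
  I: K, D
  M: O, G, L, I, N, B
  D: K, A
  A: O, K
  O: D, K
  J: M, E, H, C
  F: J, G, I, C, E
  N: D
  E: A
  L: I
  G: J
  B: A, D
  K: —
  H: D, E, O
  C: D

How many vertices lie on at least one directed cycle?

A vertex is on a directed cycle iff it belongs to a strongly connected component of size ≥ 2 (or has a self-loop).
The vertices on cycles are {A, D, G, J, M, O} — 6 in total.

6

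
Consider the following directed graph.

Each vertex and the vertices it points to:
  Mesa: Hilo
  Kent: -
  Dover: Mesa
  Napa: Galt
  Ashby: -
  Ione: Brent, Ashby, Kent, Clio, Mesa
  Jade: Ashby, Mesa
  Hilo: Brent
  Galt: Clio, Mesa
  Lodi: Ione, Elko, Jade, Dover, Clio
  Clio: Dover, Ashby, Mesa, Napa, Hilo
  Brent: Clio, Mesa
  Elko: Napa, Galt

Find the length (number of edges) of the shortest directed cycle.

For each vertex v, BFS finds the shortest path from v back to v.
The shortest such closed walk is Brent → Mesa → Hilo → Brent, length 3.

3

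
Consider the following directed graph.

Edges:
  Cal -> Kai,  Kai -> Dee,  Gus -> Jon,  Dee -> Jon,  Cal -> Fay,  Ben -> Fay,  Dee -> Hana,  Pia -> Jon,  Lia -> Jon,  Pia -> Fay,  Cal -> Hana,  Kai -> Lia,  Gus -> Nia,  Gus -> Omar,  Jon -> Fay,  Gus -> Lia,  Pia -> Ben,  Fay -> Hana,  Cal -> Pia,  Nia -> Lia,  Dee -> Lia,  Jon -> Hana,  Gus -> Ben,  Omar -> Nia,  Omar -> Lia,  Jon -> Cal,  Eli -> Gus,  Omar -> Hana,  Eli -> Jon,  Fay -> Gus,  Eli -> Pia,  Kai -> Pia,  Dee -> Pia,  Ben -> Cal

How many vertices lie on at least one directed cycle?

11

A vertex is on a directed cycle iff it belongs to a strongly connected component of size ≥ 2 (or has a self-loop).
The vertices on cycles are {Ben, Cal, Dee, Fay, Gus, Jon, Kai, Lia, Nia, Pia, Omar} — 11 in total.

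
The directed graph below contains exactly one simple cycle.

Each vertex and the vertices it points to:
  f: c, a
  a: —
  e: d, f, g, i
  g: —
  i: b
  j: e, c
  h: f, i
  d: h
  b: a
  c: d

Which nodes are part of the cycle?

c, d, f, h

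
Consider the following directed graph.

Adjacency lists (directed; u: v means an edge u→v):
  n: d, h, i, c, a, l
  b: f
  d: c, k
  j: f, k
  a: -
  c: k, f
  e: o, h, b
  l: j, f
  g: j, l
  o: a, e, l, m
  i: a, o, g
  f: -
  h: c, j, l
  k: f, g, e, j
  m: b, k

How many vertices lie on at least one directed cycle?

A vertex is on a directed cycle iff it belongs to a strongly connected component of size ≥ 2 (or has a self-loop).
The vertices on cycles are {c, e, g, h, j, k, l, m, o} — 9 in total.

9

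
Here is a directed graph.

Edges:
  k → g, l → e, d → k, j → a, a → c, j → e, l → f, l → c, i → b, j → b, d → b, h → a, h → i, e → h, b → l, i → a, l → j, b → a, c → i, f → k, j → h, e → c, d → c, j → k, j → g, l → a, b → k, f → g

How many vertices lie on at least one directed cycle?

A vertex is on a directed cycle iff it belongs to a strongly connected component of size ≥ 2 (or has a self-loop).
The vertices on cycles are {a, b, c, e, h, i, j, l} — 8 in total.

8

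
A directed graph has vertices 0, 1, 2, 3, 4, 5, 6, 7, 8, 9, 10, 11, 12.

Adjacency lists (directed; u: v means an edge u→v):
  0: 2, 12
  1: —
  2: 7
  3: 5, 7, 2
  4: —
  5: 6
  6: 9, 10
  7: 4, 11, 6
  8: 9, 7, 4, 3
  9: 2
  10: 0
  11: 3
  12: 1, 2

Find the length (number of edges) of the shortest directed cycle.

3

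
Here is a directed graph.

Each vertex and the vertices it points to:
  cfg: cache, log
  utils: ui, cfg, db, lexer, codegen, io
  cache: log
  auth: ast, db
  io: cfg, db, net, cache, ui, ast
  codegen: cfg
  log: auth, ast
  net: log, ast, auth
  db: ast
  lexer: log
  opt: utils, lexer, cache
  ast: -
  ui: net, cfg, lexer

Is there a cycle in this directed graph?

DFS with white/gray/black marking, starting from db:
db gray
  ast gray
  ast black
db black
cfg gray
  cache gray
    log gray
      auth gray
        auth→ast: ast black — skip
        auth→db: db black — skip
      auth black
      log→ast: ast black — skip
    log black
  cache black
  cfg→log: log black — skip
cfg black
utils gray
  ui gray
    net gray
      net→log: log black — skip
      net→ast: ast black — skip
      net→auth: auth black — skip
    net black
    ui→cfg: cfg black — skip
    lexer gray
      lexer→log: log black — skip
    lexer black
  ui black
  utils→cfg: cfg black — skip
  utils→db: db black — skip
  utils→lexer: lexer black — skip
  codegen gray
    codegen→cfg: cfg black — skip
  codegen black
  io gray
    io→cfg: cfg black — skip
    io→db: db black — skip
    io→net: net black — skip
    io→cache: cache black — skip
    io→ui: ui black — skip
    io→ast: ast black — skip
  io black
utils black
opt gray
  opt→utils: utils black — skip
  opt→lexer: lexer black — skip
  opt→cache: cache black — skip
opt black
Every edge goes to a white or black vertex — no back edge, so the graph is acyclic.

No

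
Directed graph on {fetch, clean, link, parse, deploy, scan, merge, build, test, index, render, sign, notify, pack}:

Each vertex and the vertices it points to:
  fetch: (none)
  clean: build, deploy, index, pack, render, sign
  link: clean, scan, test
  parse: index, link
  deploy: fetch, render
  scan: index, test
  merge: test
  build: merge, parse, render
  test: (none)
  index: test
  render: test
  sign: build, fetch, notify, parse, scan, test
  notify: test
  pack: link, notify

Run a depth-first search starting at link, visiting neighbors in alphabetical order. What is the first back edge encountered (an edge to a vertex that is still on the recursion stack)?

parse->link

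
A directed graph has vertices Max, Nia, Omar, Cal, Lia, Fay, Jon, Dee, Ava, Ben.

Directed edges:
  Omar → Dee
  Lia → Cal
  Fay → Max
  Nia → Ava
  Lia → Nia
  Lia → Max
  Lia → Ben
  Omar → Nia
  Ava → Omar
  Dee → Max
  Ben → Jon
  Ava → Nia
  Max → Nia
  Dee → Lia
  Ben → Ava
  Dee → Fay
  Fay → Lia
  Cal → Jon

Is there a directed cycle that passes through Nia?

Nia is on a cycle iff Nia can reach itself via ≥1 edge.
Nia → Ava → Nia — yes.

Yes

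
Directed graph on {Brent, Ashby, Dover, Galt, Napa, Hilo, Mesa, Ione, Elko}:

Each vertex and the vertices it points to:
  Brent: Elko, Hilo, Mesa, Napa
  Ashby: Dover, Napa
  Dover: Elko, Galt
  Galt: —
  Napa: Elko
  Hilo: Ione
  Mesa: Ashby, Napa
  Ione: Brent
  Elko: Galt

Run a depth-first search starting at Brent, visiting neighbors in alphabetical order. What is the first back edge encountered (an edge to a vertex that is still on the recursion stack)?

DFS from Brent (visiting neighbors in alphabetical order); mark gray on enter, black on exit:
Brent gray
  Elko gray
    Galt gray
    Galt black
  Elko black
  Hilo gray
    Ione gray
      Ione→Brent: Brent is gray → back edge
First back edge: Ione → Brent.

Ione->Brent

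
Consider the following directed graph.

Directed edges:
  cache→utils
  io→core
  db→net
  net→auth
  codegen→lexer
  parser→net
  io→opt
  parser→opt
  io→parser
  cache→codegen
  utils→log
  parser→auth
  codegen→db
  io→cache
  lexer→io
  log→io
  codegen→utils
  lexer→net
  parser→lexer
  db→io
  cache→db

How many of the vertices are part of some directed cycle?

A vertex is on a directed cycle iff it belongs to a strongly connected component of size ≥ 2 (or has a self-loop).
The vertices on cycles are {db, io, log, cache, lexer, utils, parser, codegen} — 8 in total.

8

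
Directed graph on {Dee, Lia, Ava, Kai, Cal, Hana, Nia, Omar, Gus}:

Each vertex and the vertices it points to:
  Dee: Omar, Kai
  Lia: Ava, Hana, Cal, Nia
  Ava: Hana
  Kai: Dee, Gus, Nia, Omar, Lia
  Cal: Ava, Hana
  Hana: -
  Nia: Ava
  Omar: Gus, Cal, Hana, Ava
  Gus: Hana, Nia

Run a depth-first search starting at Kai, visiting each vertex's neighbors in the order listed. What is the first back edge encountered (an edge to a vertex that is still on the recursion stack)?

Dee->Kai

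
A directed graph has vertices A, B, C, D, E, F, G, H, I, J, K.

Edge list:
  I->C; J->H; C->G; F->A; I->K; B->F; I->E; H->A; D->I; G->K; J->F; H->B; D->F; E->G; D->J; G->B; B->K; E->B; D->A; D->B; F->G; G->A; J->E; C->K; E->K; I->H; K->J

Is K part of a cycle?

Yes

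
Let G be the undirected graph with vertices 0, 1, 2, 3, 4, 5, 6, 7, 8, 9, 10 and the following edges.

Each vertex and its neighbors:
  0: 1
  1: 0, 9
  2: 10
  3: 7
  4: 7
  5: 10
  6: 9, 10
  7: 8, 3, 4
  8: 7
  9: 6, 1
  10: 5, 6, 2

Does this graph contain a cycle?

No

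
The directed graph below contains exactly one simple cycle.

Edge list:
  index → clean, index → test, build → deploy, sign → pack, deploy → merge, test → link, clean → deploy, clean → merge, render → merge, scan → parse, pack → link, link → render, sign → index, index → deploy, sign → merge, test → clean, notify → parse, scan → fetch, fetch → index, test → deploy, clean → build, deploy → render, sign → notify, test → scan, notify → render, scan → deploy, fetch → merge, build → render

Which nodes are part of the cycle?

DFS with gray/black marking from index:
index gray
  clean gray
    merge gray
    merge black
    build gray
      render gray
        render→merge: merge black — skip
      render black
      deploy gray
        deploy→merge: merge black — skip
        deploy→render: render black — skip
      deploy black
    build black
    clean→deploy: deploy black — skip
  clean black
  index→deploy: deploy black — skip
  test gray
    scan gray
      fetch gray
        fetch→index: index is gray → back edge
Back edge closes the cycle index → test → scan → fetch → index; its vertices are {scan, test, fetch, index}.

scan, test, fetch, index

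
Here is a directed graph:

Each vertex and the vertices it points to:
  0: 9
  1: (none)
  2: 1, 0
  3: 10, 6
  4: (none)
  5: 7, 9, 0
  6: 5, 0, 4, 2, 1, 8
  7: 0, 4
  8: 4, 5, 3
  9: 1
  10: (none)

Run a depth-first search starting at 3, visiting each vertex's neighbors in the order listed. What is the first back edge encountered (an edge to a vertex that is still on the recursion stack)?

DFS from 3 (visiting each vertex's neighbors in the order listed); mark gray on enter, black on exit:
3 gray
  10 gray
  10 black
  6 gray
    5 gray
      7 gray
        0 gray
          9 gray
            1 gray
            1 black
          9 black
        0 black
        4 gray
        4 black
      7 black
      5→9: 9 black — skip
      5→0: 0 black — skip
    5 black
    6→0: 0 black — skip
    6→4: 4 black — skip
    2 gray
      2→1: 1 black — skip
      2→0: 0 black — skip
    2 black
    6→1: 1 black — skip
    8 gray
      8→4: 4 black — skip
      8→5: 5 black — skip
      8→3: 3 is gray → back edge
First back edge: 8 → 3.

8→3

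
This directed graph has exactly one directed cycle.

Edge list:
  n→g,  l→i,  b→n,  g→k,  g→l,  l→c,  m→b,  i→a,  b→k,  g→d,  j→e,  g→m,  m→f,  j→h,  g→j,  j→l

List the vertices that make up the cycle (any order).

DFS with gray/black marking from g:
g gray
  k gray
  k black
  j gray
    h gray
    h black
    e gray
    e black
    l gray
      i gray
        a gray
        a black
      i black
      c gray
      c black
    l black
  j black
  g→l: l black — skip
  d gray
  d black
  m gray
    f gray
    f black
    b gray
      n gray
        n→g: g is gray → back edge
Back edge closes the cycle g → m → b → n → g; its vertices are {b, g, m, n}.

b, g, m, n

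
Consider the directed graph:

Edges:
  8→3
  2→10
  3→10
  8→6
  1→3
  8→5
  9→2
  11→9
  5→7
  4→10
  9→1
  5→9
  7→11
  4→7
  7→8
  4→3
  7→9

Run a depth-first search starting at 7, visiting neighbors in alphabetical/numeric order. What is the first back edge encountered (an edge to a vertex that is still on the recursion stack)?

5->7

DFS from 7 (visiting neighbors in alphabetical/numeric order); mark gray on enter, black on exit:
7 gray
  8 gray
    3 gray
      10 gray
      10 black
    3 black
    5 gray
      5→7: 7 is gray → back edge
First back edge: 5 → 7.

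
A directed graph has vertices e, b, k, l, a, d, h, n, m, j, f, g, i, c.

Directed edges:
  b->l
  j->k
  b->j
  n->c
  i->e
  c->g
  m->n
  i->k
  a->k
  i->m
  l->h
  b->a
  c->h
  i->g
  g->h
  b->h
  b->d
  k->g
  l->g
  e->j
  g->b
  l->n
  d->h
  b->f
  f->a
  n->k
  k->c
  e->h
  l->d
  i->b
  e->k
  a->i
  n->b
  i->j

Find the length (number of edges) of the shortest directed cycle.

3

For each vertex v, BFS finds the shortest path from v back to v.
The shortest such closed walk is i → b → a → i, length 3.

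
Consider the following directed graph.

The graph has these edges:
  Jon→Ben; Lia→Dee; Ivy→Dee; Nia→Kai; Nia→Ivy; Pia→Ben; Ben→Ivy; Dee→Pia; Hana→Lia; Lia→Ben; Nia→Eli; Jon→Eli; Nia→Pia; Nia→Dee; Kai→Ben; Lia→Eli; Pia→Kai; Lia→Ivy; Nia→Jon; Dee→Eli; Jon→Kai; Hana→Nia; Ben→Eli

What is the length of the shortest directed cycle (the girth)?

4

For each vertex v, BFS finds the shortest path from v back to v.
The shortest such closed walk is Pia → Ben → Ivy → Dee → Pia, length 4.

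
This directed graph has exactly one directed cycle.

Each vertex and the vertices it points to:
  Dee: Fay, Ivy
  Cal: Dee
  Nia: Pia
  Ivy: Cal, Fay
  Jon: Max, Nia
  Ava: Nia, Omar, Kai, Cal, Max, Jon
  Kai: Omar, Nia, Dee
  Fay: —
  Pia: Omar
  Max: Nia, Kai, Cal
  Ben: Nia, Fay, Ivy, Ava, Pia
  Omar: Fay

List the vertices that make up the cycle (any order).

Cal, Dee, Ivy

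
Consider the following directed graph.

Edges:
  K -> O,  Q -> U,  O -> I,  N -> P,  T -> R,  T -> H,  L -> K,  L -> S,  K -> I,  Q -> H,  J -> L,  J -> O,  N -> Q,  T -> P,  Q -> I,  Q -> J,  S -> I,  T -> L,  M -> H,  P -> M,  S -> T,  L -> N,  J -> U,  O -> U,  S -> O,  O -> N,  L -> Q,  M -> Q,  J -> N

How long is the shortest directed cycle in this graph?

For each vertex v, BFS finds the shortest path from v back to v.
The shortest such closed walk is T → L → S → T, length 3.

3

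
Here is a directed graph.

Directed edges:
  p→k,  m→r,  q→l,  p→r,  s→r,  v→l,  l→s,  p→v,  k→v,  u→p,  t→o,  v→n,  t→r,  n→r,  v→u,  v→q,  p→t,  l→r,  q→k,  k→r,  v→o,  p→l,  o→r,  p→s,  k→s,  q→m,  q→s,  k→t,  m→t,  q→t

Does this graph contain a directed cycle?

Yes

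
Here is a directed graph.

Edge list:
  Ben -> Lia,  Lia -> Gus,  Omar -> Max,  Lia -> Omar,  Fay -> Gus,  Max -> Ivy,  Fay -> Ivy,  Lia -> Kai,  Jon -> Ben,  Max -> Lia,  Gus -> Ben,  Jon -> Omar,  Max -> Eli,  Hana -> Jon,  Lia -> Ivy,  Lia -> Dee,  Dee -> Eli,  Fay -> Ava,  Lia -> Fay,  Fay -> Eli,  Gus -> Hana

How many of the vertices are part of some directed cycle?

8

A vertex is on a directed cycle iff it belongs to a strongly connected component of size ≥ 2 (or has a self-loop).
The vertices on cycles are {Ben, Fay, Gus, Jon, Lia, Max, Hana, Omar} — 8 in total.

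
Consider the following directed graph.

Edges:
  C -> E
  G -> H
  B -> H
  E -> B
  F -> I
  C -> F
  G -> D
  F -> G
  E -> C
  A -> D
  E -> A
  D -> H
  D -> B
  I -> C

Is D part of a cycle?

D lies on a cycle iff there is a path from D back to itself.
Exploring from D, it never reaches itself; equivalently, its strongly connected component is a singleton.

No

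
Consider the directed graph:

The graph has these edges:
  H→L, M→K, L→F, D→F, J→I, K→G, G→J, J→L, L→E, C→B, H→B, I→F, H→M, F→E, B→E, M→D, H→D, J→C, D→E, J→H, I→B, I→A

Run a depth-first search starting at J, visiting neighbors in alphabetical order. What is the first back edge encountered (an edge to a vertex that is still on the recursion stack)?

DFS from J (visiting neighbors in alphabetical order); mark gray on enter, black on exit:
J gray
  C gray
    B gray
      E gray
      E black
    B black
  C black
  H gray
    H→B: B black — skip
    D gray
      D→E: E black — skip
      F gray
        F→E: E black — skip
      F black
    D black
    L gray
      L→E: E black — skip
      L→F: F black — skip
    L black
    M gray
      M→D: D black — skip
      K gray
        G gray
          G→J: J is gray → back edge
First back edge: G → J.

G->J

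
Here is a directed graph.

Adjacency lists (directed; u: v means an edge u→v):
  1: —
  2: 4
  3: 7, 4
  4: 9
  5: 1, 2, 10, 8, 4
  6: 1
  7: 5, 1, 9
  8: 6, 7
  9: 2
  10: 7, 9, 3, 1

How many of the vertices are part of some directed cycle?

8

A vertex is on a directed cycle iff it belongs to a strongly connected component of size ≥ 2 (or has a self-loop).
The vertices on cycles are {2, 3, 4, 5, 7, 8, 9, 10} — 8 in total.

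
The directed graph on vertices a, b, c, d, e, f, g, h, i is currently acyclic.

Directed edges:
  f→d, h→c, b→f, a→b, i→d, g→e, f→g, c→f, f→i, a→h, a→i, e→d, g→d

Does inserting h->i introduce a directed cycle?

Adding h→i creates a cycle iff i can already reach h.
Explore from i: no path reaches h. The graph stays acyclic.

No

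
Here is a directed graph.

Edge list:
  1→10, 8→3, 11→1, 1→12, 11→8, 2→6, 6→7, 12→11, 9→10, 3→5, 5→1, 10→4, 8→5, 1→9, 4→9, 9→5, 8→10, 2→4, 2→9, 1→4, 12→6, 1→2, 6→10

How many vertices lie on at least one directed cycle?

11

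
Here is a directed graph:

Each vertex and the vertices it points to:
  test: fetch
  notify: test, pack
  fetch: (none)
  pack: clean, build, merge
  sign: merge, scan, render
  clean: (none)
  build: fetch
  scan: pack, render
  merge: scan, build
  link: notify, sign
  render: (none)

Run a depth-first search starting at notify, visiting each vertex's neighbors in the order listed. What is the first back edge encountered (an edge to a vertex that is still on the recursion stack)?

scan->pack

DFS from notify (visiting each vertex's neighbors in the order listed); mark gray on enter, black on exit:
notify gray
  test gray
    fetch gray
    fetch black
  test black
  pack gray
    clean gray
    clean black
    build gray
      build→fetch: fetch black — skip
    build black
    merge gray
      scan gray
        scan→pack: pack is gray → back edge
First back edge: scan → pack.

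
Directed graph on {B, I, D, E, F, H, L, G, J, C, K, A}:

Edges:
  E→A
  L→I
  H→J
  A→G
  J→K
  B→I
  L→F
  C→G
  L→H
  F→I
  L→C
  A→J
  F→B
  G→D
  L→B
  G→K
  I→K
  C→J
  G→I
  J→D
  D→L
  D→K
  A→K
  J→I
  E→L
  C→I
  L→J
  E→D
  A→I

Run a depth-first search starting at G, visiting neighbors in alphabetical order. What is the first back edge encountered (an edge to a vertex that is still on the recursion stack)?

DFS from G (visiting neighbors in alphabetical order); mark gray on enter, black on exit:
G gray
  D gray
    K gray
    K black
    L gray
      B gray
        I gray
          I→K: K black — skip
        I black
      B black
      C gray
        C→G: G is gray → back edge
First back edge: C → G.

C->G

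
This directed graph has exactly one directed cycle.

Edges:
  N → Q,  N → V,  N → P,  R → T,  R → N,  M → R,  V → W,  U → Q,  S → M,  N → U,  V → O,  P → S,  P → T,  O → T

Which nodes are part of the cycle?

M, N, P, R, S

DFS with gray/black marking from N:
N gray
  Q gray
  Q black
  P gray
    T gray
    T black
    S gray
      M gray
        R gray
          R→T: T black — skip
          R→N: N is gray → back edge
Back edge closes the cycle N → P → S → M → R → N; its vertices are {M, N, P, R, S}.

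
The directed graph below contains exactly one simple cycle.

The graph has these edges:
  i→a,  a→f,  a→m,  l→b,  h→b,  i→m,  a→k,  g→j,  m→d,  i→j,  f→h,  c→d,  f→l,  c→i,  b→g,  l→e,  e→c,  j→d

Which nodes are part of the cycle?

DFS with gray/black marking from i:
i gray
  a gray
    m gray
      d gray
      d black
    m black
    k gray
    k black
    f gray
      h gray
        b gray
          g gray
            j gray
              j→d: d black — skip
            j black
          g black
        b black
      h black
      l gray
        e gray
          c gray
            c→d: d black — skip
            c→i: i is gray → back edge
Back edge closes the cycle i → a → f → l → e → c → i; its vertices are {a, c, e, f, i, l}.

a, c, e, f, i, l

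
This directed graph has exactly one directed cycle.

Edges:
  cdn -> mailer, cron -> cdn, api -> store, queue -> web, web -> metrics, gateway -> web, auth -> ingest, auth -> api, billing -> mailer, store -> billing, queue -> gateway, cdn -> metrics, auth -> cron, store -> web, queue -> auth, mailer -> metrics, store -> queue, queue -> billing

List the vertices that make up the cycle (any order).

api, auth, queue, store

DFS with gray/black marking from store:
store gray
  web gray
    metrics gray
    metrics black
  web black
  queue gray
    queue→web: web black — skip
    billing gray
      mailer gray
        mailer→metrics: metrics black — skip
      mailer black
    billing black
    auth gray
      api gray
        api→store: store is gray → back edge
Back edge closes the cycle store → queue → auth → api → store; its vertices are {api, auth, queue, store}.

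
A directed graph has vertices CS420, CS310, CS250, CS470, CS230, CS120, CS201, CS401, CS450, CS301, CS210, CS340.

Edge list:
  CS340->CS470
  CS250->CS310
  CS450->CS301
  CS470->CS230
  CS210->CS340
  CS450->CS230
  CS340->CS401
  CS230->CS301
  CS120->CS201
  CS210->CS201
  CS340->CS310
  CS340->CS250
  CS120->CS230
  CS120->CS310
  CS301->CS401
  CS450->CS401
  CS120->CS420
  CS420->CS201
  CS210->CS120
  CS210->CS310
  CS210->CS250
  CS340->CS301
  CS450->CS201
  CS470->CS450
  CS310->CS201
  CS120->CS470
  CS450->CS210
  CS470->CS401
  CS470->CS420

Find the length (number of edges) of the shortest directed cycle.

For each vertex v, BFS finds the shortest path from v back to v.
The shortest such closed walk is CS210 → CS340 → CS470 → CS450 → CS210, length 4.

4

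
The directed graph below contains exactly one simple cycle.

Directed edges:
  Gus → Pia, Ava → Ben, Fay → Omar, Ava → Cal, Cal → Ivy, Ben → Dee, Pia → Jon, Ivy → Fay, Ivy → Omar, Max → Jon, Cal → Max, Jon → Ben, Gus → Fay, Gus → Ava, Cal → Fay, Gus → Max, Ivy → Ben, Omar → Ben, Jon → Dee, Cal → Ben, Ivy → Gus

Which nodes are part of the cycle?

DFS with gray/black marking from Gus:
Gus gray
  Max gray
    Jon gray
      Ben gray
        Dee gray
        Dee black
      Ben black
      Jon→Dee: Dee black — skip
    Jon black
  Max black
  Fay gray
    Omar gray
      Omar→Ben: Ben black — skip
    Omar black
  Fay black
  Ava gray
    Ava→Ben: Ben black — skip
    Cal gray
      Cal→Max: Max black — skip
      Cal→Fay: Fay black — skip
      Cal→Ben: Ben black — skip
      Ivy gray
        Ivy→Omar: Omar black — skip
        Ivy→Fay: Fay black — skip
        Ivy→Ben: Ben black — skip
        Ivy→Gus: Gus is gray → back edge
Back edge closes the cycle Gus → Ava → Cal → Ivy → Gus; its vertices are {Ava, Cal, Gus, Ivy}.

Ava, Cal, Gus, Ivy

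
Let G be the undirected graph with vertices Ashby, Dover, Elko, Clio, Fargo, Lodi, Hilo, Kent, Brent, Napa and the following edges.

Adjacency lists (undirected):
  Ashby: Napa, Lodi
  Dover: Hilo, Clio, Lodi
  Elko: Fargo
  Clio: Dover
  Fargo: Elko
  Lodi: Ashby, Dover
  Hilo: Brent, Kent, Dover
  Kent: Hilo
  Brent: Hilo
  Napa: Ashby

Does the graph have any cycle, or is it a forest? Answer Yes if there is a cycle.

No

DFS, tracking each vertex's parent; an edge to a visited non-parent vertex closes a cycle.
Start from Ashby:
visit Ashby (parent –)
  visit Napa (parent Ashby)
    Napa–Ashby: parent, skip
  visit Lodi (parent Ashby)
    Lodi–Ashby: parent, skip
    visit Dover (parent Lodi)
      visit Hilo (parent Dover)
        visit Brent (parent Hilo)
          Brent–Hilo: parent, skip
        visit Kent (parent Hilo)
          Kent–Hilo: parent, skip
        Hilo–Dover: parent, skip
      visit Clio (parent Dover)
        Clio–Dover: parent, skip
      Dover–Lodi: parent, skip
visit Elko (parent –)
  visit Fargo (parent Elko)
    Fargo–Elko: parent, skip
No non-parent visited neighbor found — the graph is a forest.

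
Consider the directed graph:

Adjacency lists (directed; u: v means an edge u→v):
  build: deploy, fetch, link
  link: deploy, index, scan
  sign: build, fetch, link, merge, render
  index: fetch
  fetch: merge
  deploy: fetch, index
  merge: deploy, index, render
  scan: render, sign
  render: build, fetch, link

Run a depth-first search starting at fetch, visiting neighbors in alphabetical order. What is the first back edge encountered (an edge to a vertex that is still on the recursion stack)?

deploy->fetch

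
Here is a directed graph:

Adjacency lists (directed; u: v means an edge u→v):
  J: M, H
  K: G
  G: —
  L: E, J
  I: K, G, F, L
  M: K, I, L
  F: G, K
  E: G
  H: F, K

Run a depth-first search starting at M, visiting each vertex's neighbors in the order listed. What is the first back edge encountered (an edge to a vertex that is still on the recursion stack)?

J->M

DFS from M (visiting each vertex's neighbors in the order listed); mark gray on enter, black on exit:
M gray
  K gray
    G gray
    G black
  K black
  I gray
    I→K: K black — skip
    I→G: G black — skip
    F gray
      F→G: G black — skip
      F→K: K black — skip
    F black
    L gray
      E gray
        E→G: G black — skip
      E black
      J gray
        J→M: M is gray → back edge
First back edge: J → M.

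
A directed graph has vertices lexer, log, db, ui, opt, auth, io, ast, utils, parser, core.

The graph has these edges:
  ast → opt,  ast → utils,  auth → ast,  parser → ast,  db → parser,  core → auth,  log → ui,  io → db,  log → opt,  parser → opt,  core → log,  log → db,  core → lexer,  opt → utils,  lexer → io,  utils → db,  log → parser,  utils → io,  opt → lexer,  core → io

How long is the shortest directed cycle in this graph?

4

For each vertex v, BFS finds the shortest path from v back to v.
The shortest such closed walk is parser → opt → utils → db → parser, length 4.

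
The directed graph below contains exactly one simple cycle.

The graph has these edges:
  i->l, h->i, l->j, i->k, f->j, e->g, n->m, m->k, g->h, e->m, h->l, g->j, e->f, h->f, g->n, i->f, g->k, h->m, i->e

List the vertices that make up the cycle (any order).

DFS with gray/black marking from e:
e gray
  f gray
    j gray
    j black
  f black
  m gray
    k gray
    k black
  m black
  g gray
    g→j: j black — skip
    g→k: k black — skip
    h gray
      l gray
        l→j: j black — skip
      l black
      h→f: f black — skip
      h→m: m black — skip
      i gray
        i→f: f black — skip
        i→l: l black — skip
        i→e: e is gray → back edge
Back edge closes the cycle e → g → h → i → e; its vertices are {e, g, h, i}.

e, g, h, i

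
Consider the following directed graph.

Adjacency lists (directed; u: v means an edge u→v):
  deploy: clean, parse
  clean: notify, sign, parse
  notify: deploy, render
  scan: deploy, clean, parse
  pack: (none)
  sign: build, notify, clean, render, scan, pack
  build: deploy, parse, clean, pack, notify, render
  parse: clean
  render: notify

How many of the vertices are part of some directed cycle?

8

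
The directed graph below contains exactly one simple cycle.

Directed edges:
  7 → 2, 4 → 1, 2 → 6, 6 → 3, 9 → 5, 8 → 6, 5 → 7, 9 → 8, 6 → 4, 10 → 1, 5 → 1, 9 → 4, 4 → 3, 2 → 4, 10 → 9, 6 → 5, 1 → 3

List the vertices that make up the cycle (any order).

2, 5, 6, 7

DFS with gray/black marking from 5:
5 gray
  1 gray
    3 gray
    3 black
  1 black
  7 gray
    2 gray
      6 gray
        4 gray
          4→3: 3 black — skip
          4→1: 1 black — skip
        4 black
        6→5: 5 is gray → back edge
Back edge closes the cycle 5 → 7 → 2 → 6 → 5; its vertices are {2, 5, 6, 7}.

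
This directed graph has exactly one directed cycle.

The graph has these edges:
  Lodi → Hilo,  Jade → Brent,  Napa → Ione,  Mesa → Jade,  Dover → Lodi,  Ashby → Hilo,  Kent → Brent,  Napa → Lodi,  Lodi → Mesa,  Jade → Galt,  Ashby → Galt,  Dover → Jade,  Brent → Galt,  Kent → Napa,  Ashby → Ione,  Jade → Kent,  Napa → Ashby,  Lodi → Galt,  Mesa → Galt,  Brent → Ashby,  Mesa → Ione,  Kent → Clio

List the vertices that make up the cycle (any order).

Jade, Kent, Lodi, Mesa, Napa

DFS with gray/black marking from Jade:
Jade gray
  Brent gray
    Galt gray
    Galt black
    Ashby gray
      Ione gray
      Ione black
      Hilo gray
      Hilo black
      Ashby→Galt: Galt black — skip
    Ashby black
  Brent black
  Kent gray
    Kent→Brent: Brent black — skip
    Clio gray
    Clio black
    Napa gray
      Napa→Ashby: Ashby black — skip
      Lodi gray
        Lodi→Galt: Galt black — skip
        Mesa gray
          Mesa→Ione: Ione black — skip
          Mesa→Galt: Galt black — skip
          Mesa→Jade: Jade is gray → back edge
Back edge closes the cycle Jade → Kent → Napa → Lodi → Mesa → Jade; its vertices are {Jade, Kent, Lodi, Mesa, Napa}.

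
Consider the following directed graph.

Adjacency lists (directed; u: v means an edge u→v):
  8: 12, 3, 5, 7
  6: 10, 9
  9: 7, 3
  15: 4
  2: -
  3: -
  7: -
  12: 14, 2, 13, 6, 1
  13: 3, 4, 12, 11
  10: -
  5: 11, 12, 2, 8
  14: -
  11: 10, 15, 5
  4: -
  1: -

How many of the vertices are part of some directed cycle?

5

A vertex is on a directed cycle iff it belongs to a strongly connected component of size ≥ 2 (or has a self-loop).
The vertices on cycles are {5, 8, 11, 12, 13} — 5 in total.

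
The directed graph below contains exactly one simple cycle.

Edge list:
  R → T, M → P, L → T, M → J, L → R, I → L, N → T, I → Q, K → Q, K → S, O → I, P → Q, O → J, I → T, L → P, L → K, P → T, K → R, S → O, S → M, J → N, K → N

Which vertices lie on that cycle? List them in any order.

I, K, L, O, S

DFS with gray/black marking from S:
S gray
  O gray
    J gray
      N gray
        T gray
        T black
      N black
    J black
    I gray
      I→T: T black — skip
      L gray
        R gray
          R→T: T black — skip
        R black
        K gray
          K→R: R black — skip
          Q gray
          Q black
          K→S: S is gray → back edge
Back edge closes the cycle S → O → I → L → K → S; its vertices are {I, K, L, O, S}.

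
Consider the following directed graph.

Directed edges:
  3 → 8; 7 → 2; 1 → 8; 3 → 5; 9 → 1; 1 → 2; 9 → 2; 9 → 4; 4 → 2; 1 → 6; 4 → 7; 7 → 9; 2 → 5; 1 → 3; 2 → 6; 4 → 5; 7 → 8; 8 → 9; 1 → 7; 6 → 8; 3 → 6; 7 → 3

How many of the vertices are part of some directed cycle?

8

A vertex is on a directed cycle iff it belongs to a strongly connected component of size ≥ 2 (or has a self-loop).
The vertices on cycles are {1, 2, 3, 4, 6, 7, 8, 9} — 8 in total.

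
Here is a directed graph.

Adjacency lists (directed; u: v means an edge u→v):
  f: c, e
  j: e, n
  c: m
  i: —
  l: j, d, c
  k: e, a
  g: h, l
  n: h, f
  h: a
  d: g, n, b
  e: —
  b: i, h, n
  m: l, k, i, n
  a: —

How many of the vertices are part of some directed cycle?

9

A vertex is on a directed cycle iff it belongs to a strongly connected component of size ≥ 2 (or has a self-loop).
The vertices on cycles are {b, c, d, f, g, j, l, m, n} — 9 in total.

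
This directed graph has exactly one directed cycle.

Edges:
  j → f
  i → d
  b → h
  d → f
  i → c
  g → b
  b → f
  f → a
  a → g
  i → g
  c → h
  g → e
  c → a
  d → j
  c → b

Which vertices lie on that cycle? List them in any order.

a, b, f, g

DFS with gray/black marking from g:
g gray
  e gray
  e black
  b gray
    f gray
      a gray
        a→g: g is gray → back edge
Back edge closes the cycle g → b → f → a → g; its vertices are {a, b, f, g}.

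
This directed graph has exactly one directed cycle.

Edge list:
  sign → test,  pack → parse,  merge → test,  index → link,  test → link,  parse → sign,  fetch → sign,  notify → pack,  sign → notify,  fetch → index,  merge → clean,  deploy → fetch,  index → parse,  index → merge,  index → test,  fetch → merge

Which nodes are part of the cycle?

pack, sign, parse, notify

DFS with gray/black marking from parse:
parse gray
  sign gray
    notify gray
      pack gray
        pack→parse: parse is gray → back edge
Back edge closes the cycle parse → sign → notify → pack → parse; its vertices are {pack, sign, parse, notify}.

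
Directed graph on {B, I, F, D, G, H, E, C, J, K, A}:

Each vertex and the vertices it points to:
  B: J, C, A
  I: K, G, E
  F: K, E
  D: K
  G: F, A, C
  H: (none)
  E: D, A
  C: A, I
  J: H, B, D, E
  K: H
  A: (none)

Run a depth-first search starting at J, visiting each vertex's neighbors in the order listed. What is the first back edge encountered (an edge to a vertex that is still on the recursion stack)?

B->J

DFS from J (visiting each vertex's neighbors in the order listed); mark gray on enter, black on exit:
J gray
  H gray
  H black
  B gray
    B→J: J is gray → back edge
First back edge: B → J.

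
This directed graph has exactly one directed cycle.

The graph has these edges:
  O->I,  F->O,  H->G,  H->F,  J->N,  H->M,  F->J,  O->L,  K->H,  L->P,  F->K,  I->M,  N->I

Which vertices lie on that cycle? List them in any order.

F, H, K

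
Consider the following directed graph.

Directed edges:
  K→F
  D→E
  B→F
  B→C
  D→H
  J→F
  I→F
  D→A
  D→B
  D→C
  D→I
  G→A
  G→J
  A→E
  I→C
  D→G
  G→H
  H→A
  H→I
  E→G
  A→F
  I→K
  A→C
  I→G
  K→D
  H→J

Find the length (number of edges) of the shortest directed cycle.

For each vertex v, BFS finds the shortest path from v back to v.
The shortest such closed walk is D → I → K → D, length 3.

3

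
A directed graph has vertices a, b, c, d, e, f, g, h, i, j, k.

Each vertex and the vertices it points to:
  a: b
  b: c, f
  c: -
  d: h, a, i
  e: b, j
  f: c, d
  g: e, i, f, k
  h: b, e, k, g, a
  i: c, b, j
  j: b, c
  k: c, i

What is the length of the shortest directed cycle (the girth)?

4

For each vertex v, BFS finds the shortest path from v back to v.
The shortest such closed walk is d → a → b → f → d, length 4.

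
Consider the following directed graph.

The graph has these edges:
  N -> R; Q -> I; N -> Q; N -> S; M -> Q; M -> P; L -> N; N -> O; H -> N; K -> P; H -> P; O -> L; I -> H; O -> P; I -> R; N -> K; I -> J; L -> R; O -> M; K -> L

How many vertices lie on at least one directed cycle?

A vertex is on a directed cycle iff it belongs to a strongly connected component of size ≥ 2 (or has a self-loop).
The vertices on cycles are {H, I, K, L, M, N, O, Q} — 8 in total.

8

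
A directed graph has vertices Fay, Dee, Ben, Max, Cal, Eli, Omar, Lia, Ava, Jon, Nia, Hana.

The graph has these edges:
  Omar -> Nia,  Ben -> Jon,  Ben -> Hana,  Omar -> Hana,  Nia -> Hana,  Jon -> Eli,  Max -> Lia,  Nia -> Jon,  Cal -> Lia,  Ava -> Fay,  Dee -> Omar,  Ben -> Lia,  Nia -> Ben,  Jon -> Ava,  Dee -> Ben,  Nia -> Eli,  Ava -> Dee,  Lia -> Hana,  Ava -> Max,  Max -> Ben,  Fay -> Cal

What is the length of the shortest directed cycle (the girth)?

4

For each vertex v, BFS finds the shortest path from v back to v.
The shortest such closed walk is Jon → Ava → Dee → Ben → Jon, length 4.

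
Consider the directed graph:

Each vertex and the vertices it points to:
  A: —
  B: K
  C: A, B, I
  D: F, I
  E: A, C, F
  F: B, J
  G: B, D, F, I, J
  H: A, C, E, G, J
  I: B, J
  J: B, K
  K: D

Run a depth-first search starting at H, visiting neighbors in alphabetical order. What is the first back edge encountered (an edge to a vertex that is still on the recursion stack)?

DFS from H (visiting neighbors in alphabetical order); mark gray on enter, black on exit:
H gray
  A gray
  A black
  C gray
    C→A: A black — skip
    B gray
      K gray
        D gray
          F gray
            F→B: B is gray → back edge
First back edge: F → B.

F->B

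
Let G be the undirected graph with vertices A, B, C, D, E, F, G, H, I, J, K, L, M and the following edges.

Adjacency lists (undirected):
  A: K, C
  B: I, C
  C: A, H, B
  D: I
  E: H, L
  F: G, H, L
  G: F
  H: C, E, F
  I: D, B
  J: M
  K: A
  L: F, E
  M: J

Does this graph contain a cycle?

Yes

DFS, tracking each vertex's parent; an edge to a visited non-parent vertex closes a cycle.
Start from H:
visit H (parent –)
  visit C (parent H)
    visit A (parent C)
      visit K (parent A)
        K–A: parent, skip
      A–C: parent, skip
    C–H: parent, skip
    visit B (parent C)
      visit I (parent B)
        visit D (parent I)
          D–I: parent, skip
        I–B: parent, skip
      B–C: parent, skip
  visit E (parent H)
    E–H: parent, skip
    visit L (parent E)
      visit F (parent L)
        visit G (parent F)
          G–F: parent, skip
        F–H: H visited and ≠ parent → cycle
Cycle: H – E – L – F – H.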